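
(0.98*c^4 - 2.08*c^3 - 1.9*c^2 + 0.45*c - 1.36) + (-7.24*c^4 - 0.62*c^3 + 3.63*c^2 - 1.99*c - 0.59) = -6.26*c^4 - 2.7*c^3 + 1.73*c^2 - 1.54*c - 1.95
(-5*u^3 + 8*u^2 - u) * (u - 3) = -5*u^4 + 23*u^3 - 25*u^2 + 3*u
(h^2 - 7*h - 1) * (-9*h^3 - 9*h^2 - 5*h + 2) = -9*h^5 + 54*h^4 + 67*h^3 + 46*h^2 - 9*h - 2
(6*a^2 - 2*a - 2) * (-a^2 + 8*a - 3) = -6*a^4 + 50*a^3 - 32*a^2 - 10*a + 6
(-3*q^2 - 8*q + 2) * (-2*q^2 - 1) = 6*q^4 + 16*q^3 - q^2 + 8*q - 2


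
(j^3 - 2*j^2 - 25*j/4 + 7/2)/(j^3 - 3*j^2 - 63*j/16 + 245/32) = 8*(2*j^2 + 3*j - 2)/(16*j^2 + 8*j - 35)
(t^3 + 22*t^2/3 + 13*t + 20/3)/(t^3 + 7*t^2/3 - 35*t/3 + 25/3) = (3*t^2 + 7*t + 4)/(3*t^2 - 8*t + 5)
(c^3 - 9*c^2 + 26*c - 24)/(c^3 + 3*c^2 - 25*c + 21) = (c^2 - 6*c + 8)/(c^2 + 6*c - 7)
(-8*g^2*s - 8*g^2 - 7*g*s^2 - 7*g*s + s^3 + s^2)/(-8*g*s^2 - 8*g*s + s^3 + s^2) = (g + s)/s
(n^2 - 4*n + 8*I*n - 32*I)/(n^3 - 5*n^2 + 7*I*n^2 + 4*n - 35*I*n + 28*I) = (n + 8*I)/(n^2 + n*(-1 + 7*I) - 7*I)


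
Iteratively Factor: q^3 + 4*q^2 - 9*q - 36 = (q + 3)*(q^2 + q - 12) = (q + 3)*(q + 4)*(q - 3)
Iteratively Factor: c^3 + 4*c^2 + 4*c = (c)*(c^2 + 4*c + 4) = c*(c + 2)*(c + 2)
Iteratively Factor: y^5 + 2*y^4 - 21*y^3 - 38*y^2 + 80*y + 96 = (y - 2)*(y^4 + 4*y^3 - 13*y^2 - 64*y - 48) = (y - 2)*(y + 3)*(y^3 + y^2 - 16*y - 16) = (y - 2)*(y + 1)*(y + 3)*(y^2 - 16) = (y - 2)*(y + 1)*(y + 3)*(y + 4)*(y - 4)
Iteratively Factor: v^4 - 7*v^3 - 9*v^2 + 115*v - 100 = (v - 5)*(v^3 - 2*v^2 - 19*v + 20) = (v - 5)*(v - 1)*(v^2 - v - 20) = (v - 5)^2*(v - 1)*(v + 4)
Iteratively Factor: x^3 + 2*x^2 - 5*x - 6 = (x - 2)*(x^2 + 4*x + 3) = (x - 2)*(x + 1)*(x + 3)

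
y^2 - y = y*(y - 1)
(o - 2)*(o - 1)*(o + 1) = o^3 - 2*o^2 - o + 2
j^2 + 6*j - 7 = (j - 1)*(j + 7)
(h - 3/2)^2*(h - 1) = h^3 - 4*h^2 + 21*h/4 - 9/4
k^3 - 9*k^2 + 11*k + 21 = (k - 7)*(k - 3)*(k + 1)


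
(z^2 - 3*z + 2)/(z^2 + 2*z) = (z^2 - 3*z + 2)/(z*(z + 2))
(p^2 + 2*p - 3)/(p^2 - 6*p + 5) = (p + 3)/(p - 5)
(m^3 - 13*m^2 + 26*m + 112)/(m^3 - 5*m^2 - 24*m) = (m^2 - 5*m - 14)/(m*(m + 3))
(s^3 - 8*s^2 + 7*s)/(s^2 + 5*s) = (s^2 - 8*s + 7)/(s + 5)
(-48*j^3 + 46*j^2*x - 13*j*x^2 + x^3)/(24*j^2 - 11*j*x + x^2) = -2*j + x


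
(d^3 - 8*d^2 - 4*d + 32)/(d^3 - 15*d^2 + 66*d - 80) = (d + 2)/(d - 5)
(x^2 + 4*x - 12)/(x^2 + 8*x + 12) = (x - 2)/(x + 2)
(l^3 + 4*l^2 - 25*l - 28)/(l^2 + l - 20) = (l^2 + 8*l + 7)/(l + 5)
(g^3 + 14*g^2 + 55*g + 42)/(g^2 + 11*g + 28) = (g^2 + 7*g + 6)/(g + 4)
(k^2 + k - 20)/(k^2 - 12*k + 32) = (k + 5)/(k - 8)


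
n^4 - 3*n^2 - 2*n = n*(n - 2)*(n + 1)^2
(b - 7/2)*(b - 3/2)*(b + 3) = b^3 - 2*b^2 - 39*b/4 + 63/4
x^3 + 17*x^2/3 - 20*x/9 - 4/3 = (x - 2/3)*(x + 1/3)*(x + 6)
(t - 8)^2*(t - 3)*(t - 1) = t^4 - 20*t^3 + 131*t^2 - 304*t + 192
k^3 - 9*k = k*(k - 3)*(k + 3)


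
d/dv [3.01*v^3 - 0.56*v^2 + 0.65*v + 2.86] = 9.03*v^2 - 1.12*v + 0.65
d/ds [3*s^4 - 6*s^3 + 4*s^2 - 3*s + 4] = 12*s^3 - 18*s^2 + 8*s - 3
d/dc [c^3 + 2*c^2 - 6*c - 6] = 3*c^2 + 4*c - 6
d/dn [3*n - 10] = 3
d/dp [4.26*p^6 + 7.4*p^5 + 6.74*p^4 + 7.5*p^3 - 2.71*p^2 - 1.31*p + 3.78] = 25.56*p^5 + 37.0*p^4 + 26.96*p^3 + 22.5*p^2 - 5.42*p - 1.31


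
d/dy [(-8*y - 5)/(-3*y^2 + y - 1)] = (24*y^2 - 8*y - (6*y - 1)*(8*y + 5) + 8)/(3*y^2 - y + 1)^2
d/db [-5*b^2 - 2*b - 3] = -10*b - 2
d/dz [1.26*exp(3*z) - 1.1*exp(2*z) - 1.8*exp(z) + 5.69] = (3.78*exp(2*z) - 2.2*exp(z) - 1.8)*exp(z)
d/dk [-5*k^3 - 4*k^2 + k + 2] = -15*k^2 - 8*k + 1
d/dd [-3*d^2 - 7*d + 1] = -6*d - 7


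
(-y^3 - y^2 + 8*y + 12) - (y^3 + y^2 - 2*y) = -2*y^3 - 2*y^2 + 10*y + 12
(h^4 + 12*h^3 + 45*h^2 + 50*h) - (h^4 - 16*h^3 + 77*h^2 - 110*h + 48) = 28*h^3 - 32*h^2 + 160*h - 48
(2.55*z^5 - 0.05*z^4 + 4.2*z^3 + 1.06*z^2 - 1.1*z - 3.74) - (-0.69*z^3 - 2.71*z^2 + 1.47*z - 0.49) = 2.55*z^5 - 0.05*z^4 + 4.89*z^3 + 3.77*z^2 - 2.57*z - 3.25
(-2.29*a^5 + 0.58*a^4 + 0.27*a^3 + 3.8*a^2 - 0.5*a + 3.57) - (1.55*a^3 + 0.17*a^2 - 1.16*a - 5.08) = -2.29*a^5 + 0.58*a^4 - 1.28*a^3 + 3.63*a^2 + 0.66*a + 8.65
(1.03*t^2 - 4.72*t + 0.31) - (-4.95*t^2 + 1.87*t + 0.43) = 5.98*t^2 - 6.59*t - 0.12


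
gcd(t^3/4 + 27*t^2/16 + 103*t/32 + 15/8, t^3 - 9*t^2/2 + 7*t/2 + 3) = 1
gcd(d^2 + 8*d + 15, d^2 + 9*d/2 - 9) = 1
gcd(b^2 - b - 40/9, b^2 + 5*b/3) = b + 5/3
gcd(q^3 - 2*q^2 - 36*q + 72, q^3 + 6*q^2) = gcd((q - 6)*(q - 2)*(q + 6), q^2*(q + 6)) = q + 6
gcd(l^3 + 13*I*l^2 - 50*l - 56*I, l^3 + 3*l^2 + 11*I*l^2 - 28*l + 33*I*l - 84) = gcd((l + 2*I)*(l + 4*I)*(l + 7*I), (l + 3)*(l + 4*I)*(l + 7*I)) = l^2 + 11*I*l - 28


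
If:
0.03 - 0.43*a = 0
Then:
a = 0.07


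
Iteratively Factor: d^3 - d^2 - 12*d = (d - 4)*(d^2 + 3*d) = d*(d - 4)*(d + 3)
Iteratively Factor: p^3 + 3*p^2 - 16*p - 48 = (p + 3)*(p^2 - 16) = (p + 3)*(p + 4)*(p - 4)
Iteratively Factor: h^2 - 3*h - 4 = (h - 4)*(h + 1)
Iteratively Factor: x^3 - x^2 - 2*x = (x)*(x^2 - x - 2) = x*(x + 1)*(x - 2)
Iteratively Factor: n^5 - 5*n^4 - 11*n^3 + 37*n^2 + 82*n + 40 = (n - 4)*(n^4 - n^3 - 15*n^2 - 23*n - 10) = (n - 4)*(n + 1)*(n^3 - 2*n^2 - 13*n - 10) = (n - 4)*(n + 1)^2*(n^2 - 3*n - 10) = (n - 4)*(n + 1)^2*(n + 2)*(n - 5)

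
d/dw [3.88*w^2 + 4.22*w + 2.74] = 7.76*w + 4.22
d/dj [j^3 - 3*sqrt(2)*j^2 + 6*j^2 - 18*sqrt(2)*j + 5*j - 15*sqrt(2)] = 3*j^2 - 6*sqrt(2)*j + 12*j - 18*sqrt(2) + 5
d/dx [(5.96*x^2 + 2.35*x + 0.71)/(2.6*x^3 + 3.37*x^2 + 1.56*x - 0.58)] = (-15.496*x^4 - 12.22*x^3 - 4.1599*x^2 - 11.699*x - 2.4706)/(6.76*x^6 + 17.524*x^5 + 19.4689*x^4 + 7.4984*x^3 - 1.4756*x^2 - 1.8096*x + 0.3364)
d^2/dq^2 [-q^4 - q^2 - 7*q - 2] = -12*q^2 - 2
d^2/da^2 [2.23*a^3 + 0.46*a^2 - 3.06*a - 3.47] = 13.38*a + 0.92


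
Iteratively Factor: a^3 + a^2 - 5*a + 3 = (a + 3)*(a^2 - 2*a + 1) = (a - 1)*(a + 3)*(a - 1)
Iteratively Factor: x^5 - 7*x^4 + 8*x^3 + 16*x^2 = (x)*(x^4 - 7*x^3 + 8*x^2 + 16*x) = x*(x - 4)*(x^3 - 3*x^2 - 4*x) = x*(x - 4)*(x + 1)*(x^2 - 4*x) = x^2*(x - 4)*(x + 1)*(x - 4)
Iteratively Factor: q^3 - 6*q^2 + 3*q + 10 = (q - 5)*(q^2 - q - 2) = (q - 5)*(q - 2)*(q + 1)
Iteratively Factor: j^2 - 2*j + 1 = (j - 1)*(j - 1)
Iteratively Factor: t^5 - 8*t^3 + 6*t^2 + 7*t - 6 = (t - 1)*(t^4 + t^3 - 7*t^2 - t + 6) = (t - 1)*(t + 3)*(t^3 - 2*t^2 - t + 2) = (t - 1)*(t + 1)*(t + 3)*(t^2 - 3*t + 2) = (t - 1)^2*(t + 1)*(t + 3)*(t - 2)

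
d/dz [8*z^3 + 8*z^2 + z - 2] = 24*z^2 + 16*z + 1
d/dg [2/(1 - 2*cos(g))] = -4*sin(g)/(2*cos(g) - 1)^2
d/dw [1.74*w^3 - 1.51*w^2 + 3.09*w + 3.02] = 5.22*w^2 - 3.02*w + 3.09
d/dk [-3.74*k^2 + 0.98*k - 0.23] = 0.98 - 7.48*k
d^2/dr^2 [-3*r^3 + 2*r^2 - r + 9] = 4 - 18*r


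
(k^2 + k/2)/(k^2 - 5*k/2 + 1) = k*(2*k + 1)/(2*k^2 - 5*k + 2)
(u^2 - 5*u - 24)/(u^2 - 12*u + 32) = (u + 3)/(u - 4)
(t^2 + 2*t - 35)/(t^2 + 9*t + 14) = (t - 5)/(t + 2)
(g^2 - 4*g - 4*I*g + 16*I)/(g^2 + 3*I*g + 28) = (g - 4)/(g + 7*I)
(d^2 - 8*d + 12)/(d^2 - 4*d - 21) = (-d^2 + 8*d - 12)/(-d^2 + 4*d + 21)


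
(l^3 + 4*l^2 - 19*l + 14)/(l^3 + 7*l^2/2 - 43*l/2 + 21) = 2*(l - 1)/(2*l - 3)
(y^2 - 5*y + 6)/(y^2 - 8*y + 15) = (y - 2)/(y - 5)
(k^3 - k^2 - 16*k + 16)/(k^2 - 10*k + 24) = (k^2 + 3*k - 4)/(k - 6)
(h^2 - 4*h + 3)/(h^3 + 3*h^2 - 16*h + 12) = (h - 3)/(h^2 + 4*h - 12)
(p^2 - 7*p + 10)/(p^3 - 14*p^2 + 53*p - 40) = (p - 2)/(p^2 - 9*p + 8)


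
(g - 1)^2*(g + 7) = g^3 + 5*g^2 - 13*g + 7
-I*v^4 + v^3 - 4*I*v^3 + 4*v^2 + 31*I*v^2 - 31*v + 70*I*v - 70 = (v - 5)*(v + 2)*(v + 7)*(-I*v + 1)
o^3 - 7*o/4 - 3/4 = (o - 3/2)*(o + 1/2)*(o + 1)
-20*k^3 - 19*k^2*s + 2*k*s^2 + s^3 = (-4*k + s)*(k + s)*(5*k + s)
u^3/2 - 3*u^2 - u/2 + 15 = (u/2 + 1)*(u - 5)*(u - 3)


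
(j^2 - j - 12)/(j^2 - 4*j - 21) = (j - 4)/(j - 7)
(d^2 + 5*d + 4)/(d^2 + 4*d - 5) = (d^2 + 5*d + 4)/(d^2 + 4*d - 5)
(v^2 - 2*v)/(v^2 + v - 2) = v*(v - 2)/(v^2 + v - 2)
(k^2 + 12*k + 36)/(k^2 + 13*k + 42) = (k + 6)/(k + 7)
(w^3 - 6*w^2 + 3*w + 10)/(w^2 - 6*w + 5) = (w^2 - w - 2)/(w - 1)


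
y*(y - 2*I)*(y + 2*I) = y^3 + 4*y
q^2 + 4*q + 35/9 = (q + 5/3)*(q + 7/3)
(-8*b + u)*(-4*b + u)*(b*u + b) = 32*b^3*u + 32*b^3 - 12*b^2*u^2 - 12*b^2*u + b*u^3 + b*u^2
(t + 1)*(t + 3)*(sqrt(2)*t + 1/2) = sqrt(2)*t^3 + t^2/2 + 4*sqrt(2)*t^2 + 2*t + 3*sqrt(2)*t + 3/2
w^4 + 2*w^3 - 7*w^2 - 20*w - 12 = (w - 3)*(w + 1)*(w + 2)^2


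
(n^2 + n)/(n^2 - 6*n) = (n + 1)/(n - 6)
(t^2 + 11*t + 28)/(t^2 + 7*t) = (t + 4)/t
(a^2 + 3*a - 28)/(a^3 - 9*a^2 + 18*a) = (a^2 + 3*a - 28)/(a*(a^2 - 9*a + 18))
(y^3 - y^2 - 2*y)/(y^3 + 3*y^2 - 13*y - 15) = y*(y - 2)/(y^2 + 2*y - 15)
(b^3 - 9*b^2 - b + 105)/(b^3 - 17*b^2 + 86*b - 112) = (b^2 - 2*b - 15)/(b^2 - 10*b + 16)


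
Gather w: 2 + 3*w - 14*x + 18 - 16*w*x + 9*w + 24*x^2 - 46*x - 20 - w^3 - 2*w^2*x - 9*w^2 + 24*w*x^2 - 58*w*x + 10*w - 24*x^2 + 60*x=-w^3 + w^2*(-2*x - 9) + w*(24*x^2 - 74*x + 22)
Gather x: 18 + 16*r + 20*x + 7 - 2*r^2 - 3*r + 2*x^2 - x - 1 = -2*r^2 + 13*r + 2*x^2 + 19*x + 24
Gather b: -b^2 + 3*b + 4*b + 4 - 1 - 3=-b^2 + 7*b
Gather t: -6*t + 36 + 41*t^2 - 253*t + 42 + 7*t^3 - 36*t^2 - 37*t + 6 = 7*t^3 + 5*t^2 - 296*t + 84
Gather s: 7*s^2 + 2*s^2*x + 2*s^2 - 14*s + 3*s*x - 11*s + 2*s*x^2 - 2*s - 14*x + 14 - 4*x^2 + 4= s^2*(2*x + 9) + s*(2*x^2 + 3*x - 27) - 4*x^2 - 14*x + 18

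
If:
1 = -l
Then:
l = -1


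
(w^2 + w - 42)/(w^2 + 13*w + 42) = (w - 6)/(w + 6)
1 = 1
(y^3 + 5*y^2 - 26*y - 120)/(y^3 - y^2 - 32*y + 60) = (y + 4)/(y - 2)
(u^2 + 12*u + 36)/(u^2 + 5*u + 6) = (u^2 + 12*u + 36)/(u^2 + 5*u + 6)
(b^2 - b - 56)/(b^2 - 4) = (b^2 - b - 56)/(b^2 - 4)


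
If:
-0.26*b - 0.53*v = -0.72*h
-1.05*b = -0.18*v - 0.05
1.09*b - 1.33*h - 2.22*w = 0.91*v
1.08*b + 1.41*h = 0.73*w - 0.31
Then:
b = 0.01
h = -0.14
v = -0.20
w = 0.17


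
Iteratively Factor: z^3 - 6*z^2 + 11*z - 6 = (z - 3)*(z^2 - 3*z + 2) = (z - 3)*(z - 2)*(z - 1)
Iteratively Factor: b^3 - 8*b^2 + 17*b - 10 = (b - 5)*(b^2 - 3*b + 2) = (b - 5)*(b - 2)*(b - 1)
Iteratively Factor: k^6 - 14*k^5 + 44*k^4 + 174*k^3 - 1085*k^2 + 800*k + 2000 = (k - 5)*(k^5 - 9*k^4 - k^3 + 169*k^2 - 240*k - 400) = (k - 5)*(k - 4)*(k^4 - 5*k^3 - 21*k^2 + 85*k + 100) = (k - 5)^2*(k - 4)*(k^3 - 21*k - 20) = (k - 5)^2*(k - 4)*(k + 1)*(k^2 - k - 20) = (k - 5)^3*(k - 4)*(k + 1)*(k + 4)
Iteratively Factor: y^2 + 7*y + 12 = (y + 4)*(y + 3)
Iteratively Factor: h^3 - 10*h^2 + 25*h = (h - 5)*(h^2 - 5*h) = (h - 5)^2*(h)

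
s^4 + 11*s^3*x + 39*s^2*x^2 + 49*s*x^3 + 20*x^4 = (s + x)^2*(s + 4*x)*(s + 5*x)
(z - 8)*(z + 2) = z^2 - 6*z - 16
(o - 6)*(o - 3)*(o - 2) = o^3 - 11*o^2 + 36*o - 36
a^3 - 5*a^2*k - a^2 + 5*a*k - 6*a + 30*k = (a - 3)*(a + 2)*(a - 5*k)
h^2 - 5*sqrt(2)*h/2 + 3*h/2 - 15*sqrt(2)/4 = (h + 3/2)*(h - 5*sqrt(2)/2)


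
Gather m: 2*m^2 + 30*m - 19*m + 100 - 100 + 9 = 2*m^2 + 11*m + 9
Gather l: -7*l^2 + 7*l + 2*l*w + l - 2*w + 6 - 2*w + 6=-7*l^2 + l*(2*w + 8) - 4*w + 12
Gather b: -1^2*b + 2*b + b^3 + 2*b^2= b^3 + 2*b^2 + b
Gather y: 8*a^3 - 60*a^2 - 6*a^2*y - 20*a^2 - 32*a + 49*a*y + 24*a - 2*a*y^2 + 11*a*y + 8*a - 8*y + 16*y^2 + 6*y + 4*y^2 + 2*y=8*a^3 - 80*a^2 + y^2*(20 - 2*a) + y*(-6*a^2 + 60*a)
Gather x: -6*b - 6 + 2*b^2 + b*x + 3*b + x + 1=2*b^2 - 3*b + x*(b + 1) - 5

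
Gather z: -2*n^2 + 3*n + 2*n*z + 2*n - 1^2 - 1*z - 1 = -2*n^2 + 5*n + z*(2*n - 1) - 2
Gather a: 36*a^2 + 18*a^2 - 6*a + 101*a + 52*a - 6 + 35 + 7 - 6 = 54*a^2 + 147*a + 30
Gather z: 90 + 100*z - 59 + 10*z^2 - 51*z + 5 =10*z^2 + 49*z + 36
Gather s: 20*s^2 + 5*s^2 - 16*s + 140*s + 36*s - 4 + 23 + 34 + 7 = 25*s^2 + 160*s + 60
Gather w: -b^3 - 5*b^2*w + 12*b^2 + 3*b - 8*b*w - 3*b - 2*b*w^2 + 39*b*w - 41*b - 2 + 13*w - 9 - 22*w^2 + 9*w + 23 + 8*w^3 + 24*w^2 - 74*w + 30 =-b^3 + 12*b^2 - 41*b + 8*w^3 + w^2*(2 - 2*b) + w*(-5*b^2 + 31*b - 52) + 42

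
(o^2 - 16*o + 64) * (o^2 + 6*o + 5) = o^4 - 10*o^3 - 27*o^2 + 304*o + 320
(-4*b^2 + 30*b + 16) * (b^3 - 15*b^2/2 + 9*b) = -4*b^5 + 60*b^4 - 245*b^3 + 150*b^2 + 144*b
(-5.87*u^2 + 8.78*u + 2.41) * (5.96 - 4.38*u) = 25.7106*u^3 - 73.4416*u^2 + 41.773*u + 14.3636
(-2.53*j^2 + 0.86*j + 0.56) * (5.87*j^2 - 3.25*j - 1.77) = -14.8511*j^4 + 13.2707*j^3 + 4.9703*j^2 - 3.3422*j - 0.9912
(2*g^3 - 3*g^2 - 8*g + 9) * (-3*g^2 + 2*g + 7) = -6*g^5 + 13*g^4 + 32*g^3 - 64*g^2 - 38*g + 63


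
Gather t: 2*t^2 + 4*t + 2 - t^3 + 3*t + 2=-t^3 + 2*t^2 + 7*t + 4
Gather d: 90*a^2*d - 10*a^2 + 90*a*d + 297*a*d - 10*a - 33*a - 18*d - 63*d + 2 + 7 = -10*a^2 - 43*a + d*(90*a^2 + 387*a - 81) + 9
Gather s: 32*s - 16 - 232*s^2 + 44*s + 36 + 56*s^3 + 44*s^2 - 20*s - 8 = 56*s^3 - 188*s^2 + 56*s + 12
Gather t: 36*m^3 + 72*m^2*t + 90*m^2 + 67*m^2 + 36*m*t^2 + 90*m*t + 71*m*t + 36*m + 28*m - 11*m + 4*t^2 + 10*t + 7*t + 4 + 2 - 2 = 36*m^3 + 157*m^2 + 53*m + t^2*(36*m + 4) + t*(72*m^2 + 161*m + 17) + 4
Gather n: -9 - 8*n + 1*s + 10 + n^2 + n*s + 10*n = n^2 + n*(s + 2) + s + 1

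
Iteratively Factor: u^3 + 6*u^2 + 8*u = (u + 4)*(u^2 + 2*u) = (u + 2)*(u + 4)*(u)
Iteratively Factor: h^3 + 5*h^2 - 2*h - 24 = (h + 4)*(h^2 + h - 6) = (h - 2)*(h + 4)*(h + 3)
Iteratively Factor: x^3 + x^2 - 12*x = (x)*(x^2 + x - 12) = x*(x + 4)*(x - 3)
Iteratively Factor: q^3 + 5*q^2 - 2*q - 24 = (q + 4)*(q^2 + q - 6) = (q + 3)*(q + 4)*(q - 2)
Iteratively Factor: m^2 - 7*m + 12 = (m - 4)*(m - 3)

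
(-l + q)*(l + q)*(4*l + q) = -4*l^3 - l^2*q + 4*l*q^2 + q^3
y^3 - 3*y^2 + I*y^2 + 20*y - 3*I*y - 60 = (y - 3)*(y - 4*I)*(y + 5*I)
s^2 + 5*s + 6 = (s + 2)*(s + 3)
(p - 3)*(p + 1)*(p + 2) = p^3 - 7*p - 6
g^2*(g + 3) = g^3 + 3*g^2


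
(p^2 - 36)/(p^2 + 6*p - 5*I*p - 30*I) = (p - 6)/(p - 5*I)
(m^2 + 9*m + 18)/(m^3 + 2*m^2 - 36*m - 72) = (m + 3)/(m^2 - 4*m - 12)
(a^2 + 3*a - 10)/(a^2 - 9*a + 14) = (a + 5)/(a - 7)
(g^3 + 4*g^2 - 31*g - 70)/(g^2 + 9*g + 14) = g - 5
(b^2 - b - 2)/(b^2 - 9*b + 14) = (b + 1)/(b - 7)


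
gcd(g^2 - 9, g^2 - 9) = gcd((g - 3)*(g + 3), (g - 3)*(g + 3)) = g^2 - 9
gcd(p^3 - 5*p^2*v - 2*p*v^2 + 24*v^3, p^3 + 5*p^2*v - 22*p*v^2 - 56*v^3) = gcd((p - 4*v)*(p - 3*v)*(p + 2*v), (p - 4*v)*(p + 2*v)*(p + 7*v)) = p^2 - 2*p*v - 8*v^2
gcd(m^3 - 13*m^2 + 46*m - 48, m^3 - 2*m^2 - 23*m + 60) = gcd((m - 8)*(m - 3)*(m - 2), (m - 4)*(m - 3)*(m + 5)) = m - 3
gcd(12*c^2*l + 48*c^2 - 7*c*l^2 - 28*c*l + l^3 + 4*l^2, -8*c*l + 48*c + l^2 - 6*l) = 1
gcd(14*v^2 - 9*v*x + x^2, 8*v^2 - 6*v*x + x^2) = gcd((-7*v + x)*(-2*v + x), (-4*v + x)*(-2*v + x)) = -2*v + x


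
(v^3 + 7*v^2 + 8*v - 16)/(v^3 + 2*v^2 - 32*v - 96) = (v - 1)/(v - 6)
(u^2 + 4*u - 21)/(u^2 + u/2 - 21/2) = 2*(u + 7)/(2*u + 7)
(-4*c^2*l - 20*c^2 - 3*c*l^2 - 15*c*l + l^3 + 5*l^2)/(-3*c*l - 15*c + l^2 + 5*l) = (4*c^2 + 3*c*l - l^2)/(3*c - l)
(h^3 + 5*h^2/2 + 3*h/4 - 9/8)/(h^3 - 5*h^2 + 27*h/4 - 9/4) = (4*h^2 + 12*h + 9)/(2*(2*h^2 - 9*h + 9))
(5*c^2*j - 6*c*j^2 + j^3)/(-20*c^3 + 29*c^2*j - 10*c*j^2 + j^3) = -j/(4*c - j)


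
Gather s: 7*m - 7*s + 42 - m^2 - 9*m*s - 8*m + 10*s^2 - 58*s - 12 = -m^2 - m + 10*s^2 + s*(-9*m - 65) + 30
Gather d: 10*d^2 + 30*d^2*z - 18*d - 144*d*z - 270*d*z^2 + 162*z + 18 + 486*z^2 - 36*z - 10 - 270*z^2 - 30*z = d^2*(30*z + 10) + d*(-270*z^2 - 144*z - 18) + 216*z^2 + 96*z + 8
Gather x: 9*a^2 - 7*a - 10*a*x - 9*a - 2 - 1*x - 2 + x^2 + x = 9*a^2 - 10*a*x - 16*a + x^2 - 4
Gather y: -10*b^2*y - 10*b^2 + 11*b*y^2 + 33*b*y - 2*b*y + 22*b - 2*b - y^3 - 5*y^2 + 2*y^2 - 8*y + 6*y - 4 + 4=-10*b^2 + 20*b - y^3 + y^2*(11*b - 3) + y*(-10*b^2 + 31*b - 2)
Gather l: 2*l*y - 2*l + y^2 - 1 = l*(2*y - 2) + y^2 - 1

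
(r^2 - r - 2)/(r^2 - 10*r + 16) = (r + 1)/(r - 8)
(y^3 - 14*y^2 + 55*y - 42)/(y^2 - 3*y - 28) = (y^2 - 7*y + 6)/(y + 4)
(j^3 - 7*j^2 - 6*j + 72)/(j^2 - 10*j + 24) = j + 3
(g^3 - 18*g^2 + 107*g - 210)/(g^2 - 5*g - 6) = (g^2 - 12*g + 35)/(g + 1)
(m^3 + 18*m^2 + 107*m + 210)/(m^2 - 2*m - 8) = (m^3 + 18*m^2 + 107*m + 210)/(m^2 - 2*m - 8)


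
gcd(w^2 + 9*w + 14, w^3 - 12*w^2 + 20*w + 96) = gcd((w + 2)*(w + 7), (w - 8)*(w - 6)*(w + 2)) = w + 2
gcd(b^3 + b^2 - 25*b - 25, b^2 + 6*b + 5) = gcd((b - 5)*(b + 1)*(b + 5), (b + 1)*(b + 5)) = b^2 + 6*b + 5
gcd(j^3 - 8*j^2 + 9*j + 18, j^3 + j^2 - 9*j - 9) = j^2 - 2*j - 3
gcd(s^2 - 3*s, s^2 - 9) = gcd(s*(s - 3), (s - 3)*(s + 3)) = s - 3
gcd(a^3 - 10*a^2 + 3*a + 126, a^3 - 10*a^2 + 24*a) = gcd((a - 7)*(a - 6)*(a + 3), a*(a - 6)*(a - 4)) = a - 6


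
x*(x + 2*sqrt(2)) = x^2 + 2*sqrt(2)*x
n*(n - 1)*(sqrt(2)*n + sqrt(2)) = sqrt(2)*n^3 - sqrt(2)*n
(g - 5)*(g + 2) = g^2 - 3*g - 10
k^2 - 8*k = k*(k - 8)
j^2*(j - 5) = j^3 - 5*j^2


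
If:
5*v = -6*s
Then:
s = -5*v/6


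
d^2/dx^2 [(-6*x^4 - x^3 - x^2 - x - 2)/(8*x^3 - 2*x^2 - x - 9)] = 2*(-152*x^6 - 1548*x^5 - 1518*x^4 - 673*x^3 - 3297*x^2 - 633*x - 38)/(512*x^9 - 384*x^8 - 96*x^7 - 1640*x^6 + 876*x^5 + 318*x^4 + 1835*x^3 - 513*x^2 - 243*x - 729)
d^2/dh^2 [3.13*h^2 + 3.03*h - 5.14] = 6.26000000000000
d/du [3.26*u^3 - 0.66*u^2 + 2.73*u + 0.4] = 9.78*u^2 - 1.32*u + 2.73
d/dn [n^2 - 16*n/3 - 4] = 2*n - 16/3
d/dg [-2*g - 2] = -2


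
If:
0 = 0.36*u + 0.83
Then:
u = -2.31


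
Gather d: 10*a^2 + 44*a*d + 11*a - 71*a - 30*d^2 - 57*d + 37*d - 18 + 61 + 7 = 10*a^2 - 60*a - 30*d^2 + d*(44*a - 20) + 50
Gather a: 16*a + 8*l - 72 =16*a + 8*l - 72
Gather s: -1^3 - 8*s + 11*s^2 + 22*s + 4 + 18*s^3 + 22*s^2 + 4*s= 18*s^3 + 33*s^2 + 18*s + 3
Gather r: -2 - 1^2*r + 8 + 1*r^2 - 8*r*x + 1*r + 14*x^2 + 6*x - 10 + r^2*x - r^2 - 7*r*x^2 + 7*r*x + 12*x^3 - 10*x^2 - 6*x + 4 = r^2*x + r*(-7*x^2 - x) + 12*x^3 + 4*x^2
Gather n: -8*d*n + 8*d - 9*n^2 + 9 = -8*d*n + 8*d - 9*n^2 + 9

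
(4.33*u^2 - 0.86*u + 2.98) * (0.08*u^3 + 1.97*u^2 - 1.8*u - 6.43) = 0.3464*u^5 + 8.4613*u^4 - 9.2498*u^3 - 20.4233*u^2 + 0.1658*u - 19.1614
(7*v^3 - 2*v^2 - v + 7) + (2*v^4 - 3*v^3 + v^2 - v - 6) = 2*v^4 + 4*v^3 - v^2 - 2*v + 1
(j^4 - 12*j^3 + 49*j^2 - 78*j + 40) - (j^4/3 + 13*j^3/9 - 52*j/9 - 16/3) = 2*j^4/3 - 121*j^3/9 + 49*j^2 - 650*j/9 + 136/3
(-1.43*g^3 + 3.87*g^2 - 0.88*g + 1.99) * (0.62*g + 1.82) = -0.8866*g^4 - 0.2032*g^3 + 6.4978*g^2 - 0.3678*g + 3.6218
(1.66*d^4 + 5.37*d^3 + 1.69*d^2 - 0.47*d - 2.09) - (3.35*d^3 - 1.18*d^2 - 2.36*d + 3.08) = 1.66*d^4 + 2.02*d^3 + 2.87*d^2 + 1.89*d - 5.17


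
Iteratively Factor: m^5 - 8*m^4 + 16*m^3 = (m - 4)*(m^4 - 4*m^3) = m*(m - 4)*(m^3 - 4*m^2) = m^2*(m - 4)*(m^2 - 4*m) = m^2*(m - 4)^2*(m)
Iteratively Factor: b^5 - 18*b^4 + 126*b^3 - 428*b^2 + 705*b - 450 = (b - 3)*(b^4 - 15*b^3 + 81*b^2 - 185*b + 150) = (b - 5)*(b - 3)*(b^3 - 10*b^2 + 31*b - 30) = (b - 5)*(b - 3)*(b - 2)*(b^2 - 8*b + 15) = (b - 5)*(b - 3)^2*(b - 2)*(b - 5)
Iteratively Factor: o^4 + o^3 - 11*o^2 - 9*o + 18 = (o - 1)*(o^3 + 2*o^2 - 9*o - 18) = (o - 3)*(o - 1)*(o^2 + 5*o + 6) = (o - 3)*(o - 1)*(o + 3)*(o + 2)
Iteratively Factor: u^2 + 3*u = (u + 3)*(u)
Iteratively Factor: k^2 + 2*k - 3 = (k + 3)*(k - 1)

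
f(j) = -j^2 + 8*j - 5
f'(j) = 8 - 2*j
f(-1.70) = -21.49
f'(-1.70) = 11.40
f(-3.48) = -44.95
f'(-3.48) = 14.96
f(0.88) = 1.27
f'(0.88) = 6.24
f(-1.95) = -24.40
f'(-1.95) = 11.90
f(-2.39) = -29.83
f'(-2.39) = 12.78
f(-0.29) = -7.40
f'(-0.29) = 8.58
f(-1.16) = -15.63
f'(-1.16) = 10.32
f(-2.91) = -36.75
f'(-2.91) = 13.82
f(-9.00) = -158.00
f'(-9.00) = 26.00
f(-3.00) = -38.00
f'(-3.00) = 14.00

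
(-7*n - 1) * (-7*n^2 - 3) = 49*n^3 + 7*n^2 + 21*n + 3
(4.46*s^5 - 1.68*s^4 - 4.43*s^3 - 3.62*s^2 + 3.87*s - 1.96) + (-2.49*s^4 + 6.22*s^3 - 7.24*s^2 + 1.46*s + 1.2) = 4.46*s^5 - 4.17*s^4 + 1.79*s^3 - 10.86*s^2 + 5.33*s - 0.76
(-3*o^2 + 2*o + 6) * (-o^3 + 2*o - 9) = 3*o^5 - 2*o^4 - 12*o^3 + 31*o^2 - 6*o - 54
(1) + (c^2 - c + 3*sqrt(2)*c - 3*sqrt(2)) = c^2 - c + 3*sqrt(2)*c - 3*sqrt(2) + 1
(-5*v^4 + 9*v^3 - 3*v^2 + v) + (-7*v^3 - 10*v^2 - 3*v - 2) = -5*v^4 + 2*v^3 - 13*v^2 - 2*v - 2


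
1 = 1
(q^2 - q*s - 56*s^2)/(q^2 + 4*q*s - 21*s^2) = (q - 8*s)/(q - 3*s)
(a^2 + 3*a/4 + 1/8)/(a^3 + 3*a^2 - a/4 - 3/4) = (4*a + 1)/(2*(2*a^2 + 5*a - 3))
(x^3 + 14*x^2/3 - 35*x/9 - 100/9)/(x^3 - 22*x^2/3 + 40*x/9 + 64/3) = (3*x^2 + 10*x - 25)/(3*x^2 - 26*x + 48)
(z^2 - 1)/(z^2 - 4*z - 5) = (z - 1)/(z - 5)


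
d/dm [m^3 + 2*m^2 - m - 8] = 3*m^2 + 4*m - 1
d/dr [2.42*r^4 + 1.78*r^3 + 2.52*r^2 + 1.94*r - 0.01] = 9.68*r^3 + 5.34*r^2 + 5.04*r + 1.94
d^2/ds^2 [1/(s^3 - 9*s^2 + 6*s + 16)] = 6*((3 - s)*(s^3 - 9*s^2 + 6*s + 16) + 3*(s^2 - 6*s + 2)^2)/(s^3 - 9*s^2 + 6*s + 16)^3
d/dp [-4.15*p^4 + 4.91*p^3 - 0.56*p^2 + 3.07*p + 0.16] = -16.6*p^3 + 14.73*p^2 - 1.12*p + 3.07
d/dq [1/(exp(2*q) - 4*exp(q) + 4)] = 2*(2 - exp(q))*exp(q)/(exp(2*q) - 4*exp(q) + 4)^2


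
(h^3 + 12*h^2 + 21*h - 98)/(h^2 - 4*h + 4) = (h^2 + 14*h + 49)/(h - 2)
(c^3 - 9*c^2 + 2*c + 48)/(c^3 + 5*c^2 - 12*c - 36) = (c - 8)/(c + 6)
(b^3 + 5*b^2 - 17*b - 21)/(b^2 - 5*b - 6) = (b^2 + 4*b - 21)/(b - 6)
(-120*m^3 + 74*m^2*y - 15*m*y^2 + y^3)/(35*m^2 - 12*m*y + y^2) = (24*m^2 - 10*m*y + y^2)/(-7*m + y)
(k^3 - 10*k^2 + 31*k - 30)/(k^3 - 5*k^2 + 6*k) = (k - 5)/k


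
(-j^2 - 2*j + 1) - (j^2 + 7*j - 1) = -2*j^2 - 9*j + 2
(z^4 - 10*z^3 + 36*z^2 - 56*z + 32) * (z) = z^5 - 10*z^4 + 36*z^3 - 56*z^2 + 32*z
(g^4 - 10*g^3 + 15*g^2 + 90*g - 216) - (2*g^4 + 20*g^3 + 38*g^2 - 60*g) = -g^4 - 30*g^3 - 23*g^2 + 150*g - 216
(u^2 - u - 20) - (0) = u^2 - u - 20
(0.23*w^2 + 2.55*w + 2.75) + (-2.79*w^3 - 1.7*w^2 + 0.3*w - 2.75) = -2.79*w^3 - 1.47*w^2 + 2.85*w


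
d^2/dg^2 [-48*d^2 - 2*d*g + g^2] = 2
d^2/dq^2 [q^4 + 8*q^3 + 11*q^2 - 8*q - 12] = 12*q^2 + 48*q + 22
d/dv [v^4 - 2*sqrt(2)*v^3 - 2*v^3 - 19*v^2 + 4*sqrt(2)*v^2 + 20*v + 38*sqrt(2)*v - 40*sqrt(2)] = 4*v^3 - 6*sqrt(2)*v^2 - 6*v^2 - 38*v + 8*sqrt(2)*v + 20 + 38*sqrt(2)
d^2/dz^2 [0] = 0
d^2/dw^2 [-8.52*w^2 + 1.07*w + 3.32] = -17.0400000000000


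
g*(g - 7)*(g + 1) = g^3 - 6*g^2 - 7*g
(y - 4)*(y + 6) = y^2 + 2*y - 24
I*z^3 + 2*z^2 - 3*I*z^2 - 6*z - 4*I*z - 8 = (z - 4)*(z - 2*I)*(I*z + I)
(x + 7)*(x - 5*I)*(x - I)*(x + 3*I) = x^4 + 7*x^3 - 3*I*x^3 + 13*x^2 - 21*I*x^2 + 91*x - 15*I*x - 105*I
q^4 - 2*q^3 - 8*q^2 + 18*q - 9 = (q - 3)*(q - 1)^2*(q + 3)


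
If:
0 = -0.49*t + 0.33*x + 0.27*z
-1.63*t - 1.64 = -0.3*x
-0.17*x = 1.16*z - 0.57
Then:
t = -1.58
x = -3.12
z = 0.95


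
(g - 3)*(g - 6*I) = g^2 - 3*g - 6*I*g + 18*I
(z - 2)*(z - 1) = z^2 - 3*z + 2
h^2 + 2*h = h*(h + 2)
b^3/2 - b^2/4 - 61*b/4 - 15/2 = (b/2 + 1/4)*(b - 6)*(b + 5)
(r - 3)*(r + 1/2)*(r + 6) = r^3 + 7*r^2/2 - 33*r/2 - 9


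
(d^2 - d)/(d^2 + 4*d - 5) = d/(d + 5)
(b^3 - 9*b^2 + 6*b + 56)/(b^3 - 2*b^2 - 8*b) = (b - 7)/b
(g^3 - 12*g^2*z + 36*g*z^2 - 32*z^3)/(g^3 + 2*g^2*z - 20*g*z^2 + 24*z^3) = (g - 8*z)/(g + 6*z)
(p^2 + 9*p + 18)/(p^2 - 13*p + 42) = (p^2 + 9*p + 18)/(p^2 - 13*p + 42)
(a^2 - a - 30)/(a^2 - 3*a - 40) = (a - 6)/(a - 8)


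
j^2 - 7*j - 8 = (j - 8)*(j + 1)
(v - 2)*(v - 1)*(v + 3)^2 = v^4 + 3*v^3 - 7*v^2 - 15*v + 18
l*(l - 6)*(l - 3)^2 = l^4 - 12*l^3 + 45*l^2 - 54*l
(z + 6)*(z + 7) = z^2 + 13*z + 42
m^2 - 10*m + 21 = (m - 7)*(m - 3)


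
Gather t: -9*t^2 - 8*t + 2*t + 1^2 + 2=-9*t^2 - 6*t + 3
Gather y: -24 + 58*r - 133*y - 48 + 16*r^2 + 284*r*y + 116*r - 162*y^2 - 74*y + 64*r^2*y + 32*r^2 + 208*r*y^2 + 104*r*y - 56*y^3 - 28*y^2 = 48*r^2 + 174*r - 56*y^3 + y^2*(208*r - 190) + y*(64*r^2 + 388*r - 207) - 72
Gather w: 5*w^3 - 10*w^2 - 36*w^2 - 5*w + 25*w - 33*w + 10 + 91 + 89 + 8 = 5*w^3 - 46*w^2 - 13*w + 198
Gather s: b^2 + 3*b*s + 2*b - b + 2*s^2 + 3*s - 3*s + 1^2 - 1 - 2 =b^2 + 3*b*s + b + 2*s^2 - 2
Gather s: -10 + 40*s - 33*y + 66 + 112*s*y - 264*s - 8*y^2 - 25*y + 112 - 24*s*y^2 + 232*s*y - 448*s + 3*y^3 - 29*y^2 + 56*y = s*(-24*y^2 + 344*y - 672) + 3*y^3 - 37*y^2 - 2*y + 168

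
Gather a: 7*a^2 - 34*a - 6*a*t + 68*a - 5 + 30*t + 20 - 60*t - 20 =7*a^2 + a*(34 - 6*t) - 30*t - 5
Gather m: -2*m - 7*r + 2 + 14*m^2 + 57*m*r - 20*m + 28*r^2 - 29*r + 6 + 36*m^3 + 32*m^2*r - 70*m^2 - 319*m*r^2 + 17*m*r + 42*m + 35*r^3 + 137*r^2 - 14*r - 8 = 36*m^3 + m^2*(32*r - 56) + m*(-319*r^2 + 74*r + 20) + 35*r^3 + 165*r^2 - 50*r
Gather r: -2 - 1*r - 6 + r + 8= 0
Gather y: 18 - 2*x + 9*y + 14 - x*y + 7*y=-2*x + y*(16 - x) + 32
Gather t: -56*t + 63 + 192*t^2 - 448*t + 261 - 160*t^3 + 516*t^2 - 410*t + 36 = -160*t^3 + 708*t^2 - 914*t + 360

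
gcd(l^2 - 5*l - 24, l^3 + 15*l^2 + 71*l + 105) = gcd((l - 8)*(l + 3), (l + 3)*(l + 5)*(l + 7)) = l + 3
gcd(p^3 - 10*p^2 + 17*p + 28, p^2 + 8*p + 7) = p + 1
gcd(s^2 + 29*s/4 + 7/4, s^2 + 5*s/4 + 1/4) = s + 1/4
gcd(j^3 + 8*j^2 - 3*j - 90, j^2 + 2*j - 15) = j^2 + 2*j - 15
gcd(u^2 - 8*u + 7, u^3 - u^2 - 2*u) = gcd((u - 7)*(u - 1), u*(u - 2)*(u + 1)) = 1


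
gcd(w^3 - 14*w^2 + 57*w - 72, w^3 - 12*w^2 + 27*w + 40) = w - 8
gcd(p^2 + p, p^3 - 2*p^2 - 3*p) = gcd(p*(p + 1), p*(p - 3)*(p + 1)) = p^2 + p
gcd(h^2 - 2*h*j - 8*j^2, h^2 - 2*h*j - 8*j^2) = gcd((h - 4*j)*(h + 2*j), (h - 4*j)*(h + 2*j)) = h^2 - 2*h*j - 8*j^2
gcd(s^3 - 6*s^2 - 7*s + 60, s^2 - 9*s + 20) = s^2 - 9*s + 20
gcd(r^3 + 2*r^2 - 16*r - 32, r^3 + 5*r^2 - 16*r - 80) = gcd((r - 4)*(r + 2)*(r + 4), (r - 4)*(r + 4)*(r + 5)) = r^2 - 16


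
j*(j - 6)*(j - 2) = j^3 - 8*j^2 + 12*j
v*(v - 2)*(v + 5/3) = v^3 - v^2/3 - 10*v/3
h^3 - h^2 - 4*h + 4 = (h - 2)*(h - 1)*(h + 2)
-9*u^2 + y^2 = (-3*u + y)*(3*u + y)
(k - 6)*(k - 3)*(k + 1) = k^3 - 8*k^2 + 9*k + 18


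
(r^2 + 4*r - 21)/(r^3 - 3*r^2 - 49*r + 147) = 1/(r - 7)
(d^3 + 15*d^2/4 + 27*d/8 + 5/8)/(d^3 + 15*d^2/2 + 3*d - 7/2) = (8*d^2 + 22*d + 5)/(4*(2*d^2 + 13*d - 7))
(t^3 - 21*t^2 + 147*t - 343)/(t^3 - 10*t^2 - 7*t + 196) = (t - 7)/(t + 4)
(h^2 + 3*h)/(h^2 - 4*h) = (h + 3)/(h - 4)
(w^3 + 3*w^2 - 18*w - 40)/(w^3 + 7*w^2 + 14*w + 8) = (w^2 + w - 20)/(w^2 + 5*w + 4)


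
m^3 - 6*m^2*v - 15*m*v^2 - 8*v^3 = (m - 8*v)*(m + v)^2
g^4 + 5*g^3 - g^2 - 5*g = g*(g - 1)*(g + 1)*(g + 5)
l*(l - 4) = l^2 - 4*l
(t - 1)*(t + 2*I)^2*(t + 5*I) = t^4 - t^3 + 9*I*t^3 - 24*t^2 - 9*I*t^2 + 24*t - 20*I*t + 20*I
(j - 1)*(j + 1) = j^2 - 1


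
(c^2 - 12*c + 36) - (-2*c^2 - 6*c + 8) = 3*c^2 - 6*c + 28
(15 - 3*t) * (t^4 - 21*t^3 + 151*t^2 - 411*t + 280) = -3*t^5 + 78*t^4 - 768*t^3 + 3498*t^2 - 7005*t + 4200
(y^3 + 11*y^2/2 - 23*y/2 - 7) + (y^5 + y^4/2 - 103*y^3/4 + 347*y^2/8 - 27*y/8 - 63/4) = y^5 + y^4/2 - 99*y^3/4 + 391*y^2/8 - 119*y/8 - 91/4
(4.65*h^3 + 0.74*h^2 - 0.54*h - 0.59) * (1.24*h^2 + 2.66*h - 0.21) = 5.766*h^5 + 13.2866*h^4 + 0.3223*h^3 - 2.3234*h^2 - 1.456*h + 0.1239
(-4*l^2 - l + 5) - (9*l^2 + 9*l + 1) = -13*l^2 - 10*l + 4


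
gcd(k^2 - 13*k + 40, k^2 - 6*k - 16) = k - 8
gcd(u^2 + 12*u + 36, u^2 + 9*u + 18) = u + 6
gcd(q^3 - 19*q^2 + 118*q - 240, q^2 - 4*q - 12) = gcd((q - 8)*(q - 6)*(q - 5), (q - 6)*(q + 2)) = q - 6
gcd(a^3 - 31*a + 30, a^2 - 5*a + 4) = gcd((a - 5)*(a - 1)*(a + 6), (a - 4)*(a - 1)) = a - 1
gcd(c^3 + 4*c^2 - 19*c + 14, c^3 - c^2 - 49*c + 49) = c^2 + 6*c - 7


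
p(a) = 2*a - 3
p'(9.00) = 2.00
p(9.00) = 15.00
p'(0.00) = 2.00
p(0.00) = -3.00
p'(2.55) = 2.00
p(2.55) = 2.10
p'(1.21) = 2.00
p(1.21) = -0.58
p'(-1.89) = 2.00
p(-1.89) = -6.78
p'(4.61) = 2.00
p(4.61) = 6.22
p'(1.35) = 2.00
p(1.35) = -0.30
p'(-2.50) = 2.00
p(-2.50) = -8.00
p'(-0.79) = 2.00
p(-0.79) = -4.58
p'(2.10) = 2.00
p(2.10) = 1.20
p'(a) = 2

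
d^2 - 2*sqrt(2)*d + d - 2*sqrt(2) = (d + 1)*(d - 2*sqrt(2))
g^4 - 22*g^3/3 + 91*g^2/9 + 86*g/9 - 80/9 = (g - 5)*(g - 8/3)*(g - 2/3)*(g + 1)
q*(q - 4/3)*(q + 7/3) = q^3 + q^2 - 28*q/9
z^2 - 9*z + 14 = (z - 7)*(z - 2)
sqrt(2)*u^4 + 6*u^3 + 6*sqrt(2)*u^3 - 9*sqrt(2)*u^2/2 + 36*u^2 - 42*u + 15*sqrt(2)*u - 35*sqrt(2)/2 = (u - 1)*(u + 7)*(u + 5*sqrt(2)/2)*(sqrt(2)*u + 1)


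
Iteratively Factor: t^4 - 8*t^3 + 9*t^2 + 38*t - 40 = (t - 5)*(t^3 - 3*t^2 - 6*t + 8) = (t - 5)*(t - 4)*(t^2 + t - 2) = (t - 5)*(t - 4)*(t - 1)*(t + 2)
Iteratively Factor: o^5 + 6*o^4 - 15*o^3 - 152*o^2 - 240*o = (o)*(o^4 + 6*o^3 - 15*o^2 - 152*o - 240) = o*(o + 3)*(o^3 + 3*o^2 - 24*o - 80) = o*(o + 3)*(o + 4)*(o^2 - o - 20) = o*(o + 3)*(o + 4)^2*(o - 5)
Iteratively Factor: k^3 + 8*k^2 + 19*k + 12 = (k + 1)*(k^2 + 7*k + 12) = (k + 1)*(k + 3)*(k + 4)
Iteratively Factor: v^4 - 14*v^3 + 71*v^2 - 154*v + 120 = (v - 3)*(v^3 - 11*v^2 + 38*v - 40) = (v - 4)*(v - 3)*(v^2 - 7*v + 10) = (v - 5)*(v - 4)*(v - 3)*(v - 2)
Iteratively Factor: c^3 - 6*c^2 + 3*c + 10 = (c - 2)*(c^2 - 4*c - 5) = (c - 2)*(c + 1)*(c - 5)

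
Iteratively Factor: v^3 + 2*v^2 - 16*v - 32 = (v - 4)*(v^2 + 6*v + 8) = (v - 4)*(v + 2)*(v + 4)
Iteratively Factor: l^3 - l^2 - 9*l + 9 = (l - 1)*(l^2 - 9) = (l - 1)*(l + 3)*(l - 3)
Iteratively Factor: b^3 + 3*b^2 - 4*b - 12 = (b + 3)*(b^2 - 4) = (b + 2)*(b + 3)*(b - 2)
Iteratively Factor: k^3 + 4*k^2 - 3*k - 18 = (k - 2)*(k^2 + 6*k + 9) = (k - 2)*(k + 3)*(k + 3)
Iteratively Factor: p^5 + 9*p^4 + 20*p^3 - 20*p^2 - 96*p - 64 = (p + 4)*(p^4 + 5*p^3 - 20*p - 16) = (p + 1)*(p + 4)*(p^3 + 4*p^2 - 4*p - 16) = (p - 2)*(p + 1)*(p + 4)*(p^2 + 6*p + 8) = (p - 2)*(p + 1)*(p + 4)^2*(p + 2)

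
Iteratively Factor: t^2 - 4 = (t - 2)*(t + 2)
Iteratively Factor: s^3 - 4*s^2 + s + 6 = (s - 3)*(s^2 - s - 2) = (s - 3)*(s + 1)*(s - 2)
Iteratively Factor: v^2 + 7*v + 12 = (v + 3)*(v + 4)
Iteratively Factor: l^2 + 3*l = (l)*(l + 3)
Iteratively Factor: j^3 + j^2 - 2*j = (j - 1)*(j^2 + 2*j) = j*(j - 1)*(j + 2)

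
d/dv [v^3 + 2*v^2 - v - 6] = 3*v^2 + 4*v - 1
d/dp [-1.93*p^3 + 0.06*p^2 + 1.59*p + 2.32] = -5.79*p^2 + 0.12*p + 1.59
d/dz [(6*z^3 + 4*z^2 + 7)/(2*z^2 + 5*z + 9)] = (12*z^4 + 60*z^3 + 182*z^2 + 44*z - 35)/(4*z^4 + 20*z^3 + 61*z^2 + 90*z + 81)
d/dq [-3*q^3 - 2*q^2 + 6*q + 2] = -9*q^2 - 4*q + 6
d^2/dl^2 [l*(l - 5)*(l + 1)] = 6*l - 8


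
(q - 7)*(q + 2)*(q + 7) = q^3 + 2*q^2 - 49*q - 98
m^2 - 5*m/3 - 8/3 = (m - 8/3)*(m + 1)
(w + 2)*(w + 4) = w^2 + 6*w + 8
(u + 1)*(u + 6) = u^2 + 7*u + 6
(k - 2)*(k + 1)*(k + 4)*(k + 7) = k^4 + 10*k^3 + 15*k^2 - 50*k - 56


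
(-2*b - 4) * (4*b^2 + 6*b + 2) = -8*b^3 - 28*b^2 - 28*b - 8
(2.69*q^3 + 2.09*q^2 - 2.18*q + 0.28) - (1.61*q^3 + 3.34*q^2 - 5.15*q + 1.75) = 1.08*q^3 - 1.25*q^2 + 2.97*q - 1.47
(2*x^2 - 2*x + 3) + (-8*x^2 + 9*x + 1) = -6*x^2 + 7*x + 4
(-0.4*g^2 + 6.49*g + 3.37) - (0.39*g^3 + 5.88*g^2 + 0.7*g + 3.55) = -0.39*g^3 - 6.28*g^2 + 5.79*g - 0.18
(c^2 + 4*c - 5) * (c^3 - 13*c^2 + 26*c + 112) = c^5 - 9*c^4 - 31*c^3 + 281*c^2 + 318*c - 560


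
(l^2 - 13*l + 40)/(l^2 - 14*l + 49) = (l^2 - 13*l + 40)/(l^2 - 14*l + 49)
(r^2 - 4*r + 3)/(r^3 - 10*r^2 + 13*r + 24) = (r - 1)/(r^2 - 7*r - 8)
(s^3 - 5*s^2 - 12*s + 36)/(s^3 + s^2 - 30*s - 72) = (s - 2)/(s + 4)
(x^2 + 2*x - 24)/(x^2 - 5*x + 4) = (x + 6)/(x - 1)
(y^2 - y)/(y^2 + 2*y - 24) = y*(y - 1)/(y^2 + 2*y - 24)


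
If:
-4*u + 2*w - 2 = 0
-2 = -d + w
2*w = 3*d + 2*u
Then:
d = -1/2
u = -7/4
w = -5/2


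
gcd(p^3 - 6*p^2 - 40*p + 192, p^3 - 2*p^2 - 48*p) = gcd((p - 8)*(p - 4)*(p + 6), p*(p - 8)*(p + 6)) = p^2 - 2*p - 48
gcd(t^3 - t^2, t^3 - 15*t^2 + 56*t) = t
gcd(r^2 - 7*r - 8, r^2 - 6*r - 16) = r - 8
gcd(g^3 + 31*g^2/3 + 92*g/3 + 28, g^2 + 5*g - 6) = g + 6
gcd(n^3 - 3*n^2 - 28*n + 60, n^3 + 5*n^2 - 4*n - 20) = n^2 + 3*n - 10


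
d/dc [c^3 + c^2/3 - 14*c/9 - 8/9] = 3*c^2 + 2*c/3 - 14/9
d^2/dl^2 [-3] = 0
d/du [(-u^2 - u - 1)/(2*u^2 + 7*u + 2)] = 5*(1 - u^2)/(4*u^4 + 28*u^3 + 57*u^2 + 28*u + 4)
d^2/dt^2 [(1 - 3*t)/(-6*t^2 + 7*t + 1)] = 2*(27*(1 - 2*t)*(-6*t^2 + 7*t + 1) - (3*t - 1)*(12*t - 7)^2)/(-6*t^2 + 7*t + 1)^3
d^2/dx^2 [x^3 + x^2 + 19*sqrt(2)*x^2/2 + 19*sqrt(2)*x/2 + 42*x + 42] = 6*x + 2 + 19*sqrt(2)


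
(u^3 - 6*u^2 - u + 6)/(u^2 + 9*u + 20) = (u^3 - 6*u^2 - u + 6)/(u^2 + 9*u + 20)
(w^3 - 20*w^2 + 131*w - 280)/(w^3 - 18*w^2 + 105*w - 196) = (w^2 - 13*w + 40)/(w^2 - 11*w + 28)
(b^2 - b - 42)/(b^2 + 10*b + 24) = (b - 7)/(b + 4)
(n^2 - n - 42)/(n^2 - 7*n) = (n + 6)/n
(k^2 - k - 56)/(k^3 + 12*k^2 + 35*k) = (k - 8)/(k*(k + 5))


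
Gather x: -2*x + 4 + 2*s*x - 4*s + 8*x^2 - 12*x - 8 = -4*s + 8*x^2 + x*(2*s - 14) - 4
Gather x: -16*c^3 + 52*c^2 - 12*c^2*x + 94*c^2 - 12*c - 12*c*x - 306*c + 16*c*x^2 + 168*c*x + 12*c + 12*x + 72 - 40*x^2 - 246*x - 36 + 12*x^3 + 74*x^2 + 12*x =-16*c^3 + 146*c^2 - 306*c + 12*x^3 + x^2*(16*c + 34) + x*(-12*c^2 + 156*c - 222) + 36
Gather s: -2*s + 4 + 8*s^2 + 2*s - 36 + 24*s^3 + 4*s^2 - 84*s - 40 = 24*s^3 + 12*s^2 - 84*s - 72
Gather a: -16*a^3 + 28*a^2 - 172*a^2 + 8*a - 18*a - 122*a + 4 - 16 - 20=-16*a^3 - 144*a^2 - 132*a - 32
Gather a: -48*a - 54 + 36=-48*a - 18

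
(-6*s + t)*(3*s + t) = -18*s^2 - 3*s*t + t^2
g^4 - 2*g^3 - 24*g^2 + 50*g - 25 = (g - 5)*(g - 1)^2*(g + 5)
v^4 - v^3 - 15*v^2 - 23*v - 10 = (v - 5)*(v + 1)^2*(v + 2)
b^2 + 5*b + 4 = (b + 1)*(b + 4)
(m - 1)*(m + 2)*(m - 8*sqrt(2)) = m^3 - 8*sqrt(2)*m^2 + m^2 - 8*sqrt(2)*m - 2*m + 16*sqrt(2)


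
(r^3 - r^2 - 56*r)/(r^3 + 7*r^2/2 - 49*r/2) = 2*(r - 8)/(2*r - 7)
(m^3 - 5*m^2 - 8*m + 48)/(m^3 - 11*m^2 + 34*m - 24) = (m^2 - m - 12)/(m^2 - 7*m + 6)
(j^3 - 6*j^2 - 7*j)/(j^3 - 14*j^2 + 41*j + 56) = j/(j - 8)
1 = 1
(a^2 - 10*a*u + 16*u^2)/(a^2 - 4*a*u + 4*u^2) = (-a + 8*u)/(-a + 2*u)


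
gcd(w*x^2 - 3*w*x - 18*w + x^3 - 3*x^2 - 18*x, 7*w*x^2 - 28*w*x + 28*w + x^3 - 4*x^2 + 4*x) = 1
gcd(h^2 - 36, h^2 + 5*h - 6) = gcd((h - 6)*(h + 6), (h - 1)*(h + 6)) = h + 6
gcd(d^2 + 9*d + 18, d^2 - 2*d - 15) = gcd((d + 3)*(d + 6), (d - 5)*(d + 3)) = d + 3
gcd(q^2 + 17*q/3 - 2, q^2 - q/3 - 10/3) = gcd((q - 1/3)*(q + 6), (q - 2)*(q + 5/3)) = 1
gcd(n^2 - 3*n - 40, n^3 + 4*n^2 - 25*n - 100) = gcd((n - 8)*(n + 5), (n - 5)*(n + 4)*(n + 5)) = n + 5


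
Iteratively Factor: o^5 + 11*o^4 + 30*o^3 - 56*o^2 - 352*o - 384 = (o + 4)*(o^4 + 7*o^3 + 2*o^2 - 64*o - 96) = (o + 4)^2*(o^3 + 3*o^2 - 10*o - 24) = (o + 4)^3*(o^2 - o - 6) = (o + 2)*(o + 4)^3*(o - 3)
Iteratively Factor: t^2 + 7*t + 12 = (t + 3)*(t + 4)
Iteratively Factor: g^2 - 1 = (g + 1)*(g - 1)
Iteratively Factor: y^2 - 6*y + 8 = (y - 4)*(y - 2)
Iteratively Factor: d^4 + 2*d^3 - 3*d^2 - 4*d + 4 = (d - 1)*(d^3 + 3*d^2 - 4) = (d - 1)^2*(d^2 + 4*d + 4) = (d - 1)^2*(d + 2)*(d + 2)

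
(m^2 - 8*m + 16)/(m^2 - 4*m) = (m - 4)/m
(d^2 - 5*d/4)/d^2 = (d - 5/4)/d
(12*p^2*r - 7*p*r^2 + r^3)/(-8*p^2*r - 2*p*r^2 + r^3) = (-3*p + r)/(2*p + r)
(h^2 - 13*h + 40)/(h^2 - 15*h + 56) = (h - 5)/(h - 7)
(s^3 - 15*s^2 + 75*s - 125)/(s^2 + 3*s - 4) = (s^3 - 15*s^2 + 75*s - 125)/(s^2 + 3*s - 4)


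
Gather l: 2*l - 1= 2*l - 1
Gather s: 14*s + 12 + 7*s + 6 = 21*s + 18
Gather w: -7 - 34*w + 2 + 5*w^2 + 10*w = 5*w^2 - 24*w - 5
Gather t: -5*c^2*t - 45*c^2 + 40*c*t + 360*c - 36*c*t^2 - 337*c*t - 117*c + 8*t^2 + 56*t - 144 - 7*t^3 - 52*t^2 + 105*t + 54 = -45*c^2 + 243*c - 7*t^3 + t^2*(-36*c - 44) + t*(-5*c^2 - 297*c + 161) - 90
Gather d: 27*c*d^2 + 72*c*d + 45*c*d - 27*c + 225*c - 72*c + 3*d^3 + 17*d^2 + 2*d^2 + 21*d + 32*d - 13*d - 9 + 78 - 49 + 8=126*c + 3*d^3 + d^2*(27*c + 19) + d*(117*c + 40) + 28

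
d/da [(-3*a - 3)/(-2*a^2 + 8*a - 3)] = 3*(2*a^2 - 8*a - 4*(a - 2)*(a + 1) + 3)/(2*a^2 - 8*a + 3)^2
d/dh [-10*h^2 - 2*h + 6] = -20*h - 2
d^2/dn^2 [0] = 0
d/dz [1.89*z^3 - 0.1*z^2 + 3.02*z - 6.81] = 5.67*z^2 - 0.2*z + 3.02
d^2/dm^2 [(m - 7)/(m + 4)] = -22/(m + 4)^3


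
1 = 1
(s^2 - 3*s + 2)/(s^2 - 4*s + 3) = (s - 2)/(s - 3)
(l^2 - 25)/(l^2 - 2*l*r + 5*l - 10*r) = (5 - l)/(-l + 2*r)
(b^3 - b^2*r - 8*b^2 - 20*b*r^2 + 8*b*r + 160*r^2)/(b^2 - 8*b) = b - r - 20*r^2/b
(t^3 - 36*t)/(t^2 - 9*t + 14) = t*(t^2 - 36)/(t^2 - 9*t + 14)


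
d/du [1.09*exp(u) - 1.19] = 1.09*exp(u)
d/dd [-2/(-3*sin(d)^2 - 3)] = -8*sin(2*d)/(3*(cos(2*d) - 3)^2)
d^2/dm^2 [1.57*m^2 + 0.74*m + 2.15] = 3.14000000000000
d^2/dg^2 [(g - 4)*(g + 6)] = 2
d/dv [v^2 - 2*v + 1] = 2*v - 2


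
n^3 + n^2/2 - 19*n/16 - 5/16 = (n - 1)*(n + 1/4)*(n + 5/4)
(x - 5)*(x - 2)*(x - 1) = x^3 - 8*x^2 + 17*x - 10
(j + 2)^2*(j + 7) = j^3 + 11*j^2 + 32*j + 28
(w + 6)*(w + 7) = w^2 + 13*w + 42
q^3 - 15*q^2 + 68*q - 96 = (q - 8)*(q - 4)*(q - 3)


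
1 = 1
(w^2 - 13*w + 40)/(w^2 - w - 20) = (w - 8)/(w + 4)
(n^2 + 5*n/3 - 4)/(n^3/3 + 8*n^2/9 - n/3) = 3*(3*n - 4)/(n*(3*n - 1))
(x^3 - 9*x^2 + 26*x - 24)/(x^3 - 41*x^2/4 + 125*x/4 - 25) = 4*(x^2 - 5*x + 6)/(4*x^2 - 25*x + 25)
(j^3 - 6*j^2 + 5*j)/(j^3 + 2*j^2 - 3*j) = (j - 5)/(j + 3)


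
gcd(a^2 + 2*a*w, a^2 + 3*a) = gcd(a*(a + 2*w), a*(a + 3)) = a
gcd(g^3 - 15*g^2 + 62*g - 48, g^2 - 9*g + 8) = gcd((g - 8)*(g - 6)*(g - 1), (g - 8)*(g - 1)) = g^2 - 9*g + 8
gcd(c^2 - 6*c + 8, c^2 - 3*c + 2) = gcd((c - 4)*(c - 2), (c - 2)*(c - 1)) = c - 2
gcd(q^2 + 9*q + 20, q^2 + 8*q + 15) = q + 5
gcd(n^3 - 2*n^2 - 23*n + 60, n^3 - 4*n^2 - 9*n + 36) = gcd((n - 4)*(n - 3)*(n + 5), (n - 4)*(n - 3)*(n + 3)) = n^2 - 7*n + 12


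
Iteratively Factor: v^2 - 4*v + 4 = (v - 2)*(v - 2)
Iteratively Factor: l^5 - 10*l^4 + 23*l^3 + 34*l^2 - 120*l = (l + 2)*(l^4 - 12*l^3 + 47*l^2 - 60*l) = l*(l + 2)*(l^3 - 12*l^2 + 47*l - 60) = l*(l - 5)*(l + 2)*(l^2 - 7*l + 12) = l*(l - 5)*(l - 3)*(l + 2)*(l - 4)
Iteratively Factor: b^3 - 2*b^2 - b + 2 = (b - 2)*(b^2 - 1) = (b - 2)*(b - 1)*(b + 1)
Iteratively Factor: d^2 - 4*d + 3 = (d - 3)*(d - 1)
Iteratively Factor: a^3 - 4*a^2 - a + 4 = (a - 1)*(a^2 - 3*a - 4) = (a - 4)*(a - 1)*(a + 1)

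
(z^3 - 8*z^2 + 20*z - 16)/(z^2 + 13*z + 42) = (z^3 - 8*z^2 + 20*z - 16)/(z^2 + 13*z + 42)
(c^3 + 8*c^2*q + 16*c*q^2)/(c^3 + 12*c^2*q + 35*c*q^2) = (c^2 + 8*c*q + 16*q^2)/(c^2 + 12*c*q + 35*q^2)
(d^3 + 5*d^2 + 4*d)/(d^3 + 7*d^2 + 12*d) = (d + 1)/(d + 3)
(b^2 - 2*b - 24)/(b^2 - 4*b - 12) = (b + 4)/(b + 2)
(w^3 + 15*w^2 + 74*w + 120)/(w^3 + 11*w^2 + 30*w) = (w + 4)/w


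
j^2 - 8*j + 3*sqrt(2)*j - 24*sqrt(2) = (j - 8)*(j + 3*sqrt(2))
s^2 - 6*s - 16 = (s - 8)*(s + 2)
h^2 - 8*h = h*(h - 8)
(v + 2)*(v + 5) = v^2 + 7*v + 10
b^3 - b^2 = b^2*(b - 1)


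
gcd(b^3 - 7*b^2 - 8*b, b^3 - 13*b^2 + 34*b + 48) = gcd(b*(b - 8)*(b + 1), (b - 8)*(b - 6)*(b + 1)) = b^2 - 7*b - 8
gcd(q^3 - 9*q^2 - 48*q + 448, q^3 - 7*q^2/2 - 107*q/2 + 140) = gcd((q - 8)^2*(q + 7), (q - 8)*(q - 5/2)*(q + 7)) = q^2 - q - 56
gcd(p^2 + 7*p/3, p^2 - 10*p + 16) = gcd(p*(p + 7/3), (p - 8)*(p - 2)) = 1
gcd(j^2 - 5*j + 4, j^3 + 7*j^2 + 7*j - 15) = j - 1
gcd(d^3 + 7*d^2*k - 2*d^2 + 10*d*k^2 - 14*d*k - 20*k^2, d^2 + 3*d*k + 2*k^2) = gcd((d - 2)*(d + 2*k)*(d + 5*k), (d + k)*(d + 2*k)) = d + 2*k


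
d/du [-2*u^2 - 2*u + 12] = -4*u - 2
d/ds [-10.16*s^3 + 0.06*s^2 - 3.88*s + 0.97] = -30.48*s^2 + 0.12*s - 3.88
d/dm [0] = 0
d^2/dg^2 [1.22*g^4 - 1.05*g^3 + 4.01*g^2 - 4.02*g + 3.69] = 14.64*g^2 - 6.3*g + 8.02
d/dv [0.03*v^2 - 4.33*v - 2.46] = 0.06*v - 4.33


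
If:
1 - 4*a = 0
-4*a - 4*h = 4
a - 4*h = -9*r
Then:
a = 1/4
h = -5/4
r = -7/12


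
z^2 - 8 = (z - 2*sqrt(2))*(z + 2*sqrt(2))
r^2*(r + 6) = r^3 + 6*r^2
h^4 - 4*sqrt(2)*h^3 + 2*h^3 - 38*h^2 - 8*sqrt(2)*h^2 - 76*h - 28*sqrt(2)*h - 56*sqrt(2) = (h + 2)*(h - 7*sqrt(2))*(h + sqrt(2))*(h + 2*sqrt(2))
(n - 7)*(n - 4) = n^2 - 11*n + 28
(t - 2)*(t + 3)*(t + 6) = t^3 + 7*t^2 - 36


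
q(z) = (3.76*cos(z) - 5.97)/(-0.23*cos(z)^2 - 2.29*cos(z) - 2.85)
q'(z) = (-0.46*sin(z)*cos(z) - 2.29*sin(z))*(3.76*cos(z) - 5.97)/(-0.23*cos(z)^2 - 2.29*cos(z) - 2.85)^2 - 3.76*sin(z)/(-0.23*cos(z)^2 - 2.29*cos(z) - 2.85) = (-0.8648*cos(z)^2 + 2.7462*cos(z) + 24.3873)*sin(z)/(0.0529*cos(z)^4 + 1.0534*cos(z)^3 + 6.5551*cos(z)^2 + 13.053*cos(z) + 8.1225)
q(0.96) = 0.90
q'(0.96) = 1.17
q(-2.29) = 5.86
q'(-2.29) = -8.04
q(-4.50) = 2.84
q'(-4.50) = 4.11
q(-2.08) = 4.36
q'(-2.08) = -6.24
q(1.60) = 2.18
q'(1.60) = 3.14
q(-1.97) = 3.73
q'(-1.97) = -5.37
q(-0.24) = 0.44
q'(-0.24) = -0.22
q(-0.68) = 0.64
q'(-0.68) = -0.72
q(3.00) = 11.99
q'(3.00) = 4.50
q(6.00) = 0.45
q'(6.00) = -0.26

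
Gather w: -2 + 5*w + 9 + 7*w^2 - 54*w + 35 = 7*w^2 - 49*w + 42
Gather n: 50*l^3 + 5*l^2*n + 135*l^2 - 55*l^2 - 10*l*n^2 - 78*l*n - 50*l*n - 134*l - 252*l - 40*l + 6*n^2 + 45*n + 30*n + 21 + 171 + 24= 50*l^3 + 80*l^2 - 426*l + n^2*(6 - 10*l) + n*(5*l^2 - 128*l + 75) + 216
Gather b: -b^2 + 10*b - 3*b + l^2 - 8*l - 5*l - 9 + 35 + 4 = -b^2 + 7*b + l^2 - 13*l + 30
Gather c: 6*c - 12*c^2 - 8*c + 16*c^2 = 4*c^2 - 2*c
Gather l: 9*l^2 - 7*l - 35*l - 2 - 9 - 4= 9*l^2 - 42*l - 15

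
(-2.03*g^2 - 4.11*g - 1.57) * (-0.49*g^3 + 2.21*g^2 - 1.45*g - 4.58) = 0.9947*g^5 - 2.4724*g^4 - 5.3703*g^3 + 11.7872*g^2 + 21.1003*g + 7.1906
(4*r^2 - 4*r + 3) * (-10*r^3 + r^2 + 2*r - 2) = -40*r^5 + 44*r^4 - 26*r^3 - 13*r^2 + 14*r - 6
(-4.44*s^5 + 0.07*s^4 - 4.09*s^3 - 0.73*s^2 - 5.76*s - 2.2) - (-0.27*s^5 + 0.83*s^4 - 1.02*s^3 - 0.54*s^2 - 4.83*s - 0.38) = -4.17*s^5 - 0.76*s^4 - 3.07*s^3 - 0.19*s^2 - 0.93*s - 1.82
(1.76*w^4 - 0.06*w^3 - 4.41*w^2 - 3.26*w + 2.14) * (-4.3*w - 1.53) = -7.568*w^5 - 2.4348*w^4 + 19.0548*w^3 + 20.7653*w^2 - 4.2142*w - 3.2742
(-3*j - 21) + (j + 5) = -2*j - 16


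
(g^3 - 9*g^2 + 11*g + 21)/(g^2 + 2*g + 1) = (g^2 - 10*g + 21)/(g + 1)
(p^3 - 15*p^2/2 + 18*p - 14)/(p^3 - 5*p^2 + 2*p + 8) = (p^2 - 11*p/2 + 7)/(p^2 - 3*p - 4)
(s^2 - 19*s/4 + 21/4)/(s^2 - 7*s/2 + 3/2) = (4*s - 7)/(2*(2*s - 1))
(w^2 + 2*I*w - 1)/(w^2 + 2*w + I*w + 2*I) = (w + I)/(w + 2)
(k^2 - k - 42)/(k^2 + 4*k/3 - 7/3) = 3*(k^2 - k - 42)/(3*k^2 + 4*k - 7)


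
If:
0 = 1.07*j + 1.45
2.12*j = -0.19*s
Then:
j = -1.36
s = 15.12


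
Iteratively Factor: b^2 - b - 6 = (b + 2)*(b - 3)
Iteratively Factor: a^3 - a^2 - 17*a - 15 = (a - 5)*(a^2 + 4*a + 3) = (a - 5)*(a + 1)*(a + 3)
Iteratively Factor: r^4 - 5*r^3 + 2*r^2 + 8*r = (r)*(r^3 - 5*r^2 + 2*r + 8) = r*(r - 2)*(r^2 - 3*r - 4) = r*(r - 4)*(r - 2)*(r + 1)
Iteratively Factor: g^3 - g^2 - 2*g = (g)*(g^2 - g - 2) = g*(g + 1)*(g - 2)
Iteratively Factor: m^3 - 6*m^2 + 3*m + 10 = (m - 5)*(m^2 - m - 2) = (m - 5)*(m - 2)*(m + 1)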